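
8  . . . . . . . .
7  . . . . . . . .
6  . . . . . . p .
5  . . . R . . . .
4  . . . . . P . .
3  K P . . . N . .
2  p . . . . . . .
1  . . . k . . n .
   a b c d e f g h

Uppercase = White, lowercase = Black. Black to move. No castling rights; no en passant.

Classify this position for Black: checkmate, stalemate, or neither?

neither

Black to move; black king on d1.
In check: yes, from the white rook on d5.
King squares — c1: available; e1: attacked by Nf3; c2: available; d2: attacked by Nf3; e2: available.
Legal moves for Black: Ke2, Kc2, Kc1.
Black is in check but has 3 legal moves → neither.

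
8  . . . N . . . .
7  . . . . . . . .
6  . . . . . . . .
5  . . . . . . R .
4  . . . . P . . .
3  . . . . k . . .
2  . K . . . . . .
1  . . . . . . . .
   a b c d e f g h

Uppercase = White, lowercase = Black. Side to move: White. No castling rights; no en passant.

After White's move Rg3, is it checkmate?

After Rg3: black king on e3; in check: yes, from the white rook on g3.
Black has 6 legal replies: Kf4, Kxe4, Kd4, Kf2, Ke2, Kd2.
In check but a legal move exists → not checkmate.

no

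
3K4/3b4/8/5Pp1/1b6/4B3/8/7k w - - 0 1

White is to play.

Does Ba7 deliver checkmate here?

After Ba7: black king on h1; in check: no.
Black is not in check, so this cannot be checkmate.

no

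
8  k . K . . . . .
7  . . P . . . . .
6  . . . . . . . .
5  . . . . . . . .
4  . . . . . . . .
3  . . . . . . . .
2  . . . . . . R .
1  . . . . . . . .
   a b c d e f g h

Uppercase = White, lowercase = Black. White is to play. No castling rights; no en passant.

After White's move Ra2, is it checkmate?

After Ra2: black king on a8; in check: yes, from the white rook on a2.
King squares — a7: attacked by Ra2; b7: attacked by Kc8; b8: attacked by Pc7.
Black has no legal moves → checkmate.

yes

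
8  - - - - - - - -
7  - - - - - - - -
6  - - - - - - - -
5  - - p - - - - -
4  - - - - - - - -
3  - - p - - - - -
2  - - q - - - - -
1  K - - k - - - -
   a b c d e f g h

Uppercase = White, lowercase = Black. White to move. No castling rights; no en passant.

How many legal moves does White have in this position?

White to move; king on a1.
In check: no.
Legal moves: none.
Count: 0.

0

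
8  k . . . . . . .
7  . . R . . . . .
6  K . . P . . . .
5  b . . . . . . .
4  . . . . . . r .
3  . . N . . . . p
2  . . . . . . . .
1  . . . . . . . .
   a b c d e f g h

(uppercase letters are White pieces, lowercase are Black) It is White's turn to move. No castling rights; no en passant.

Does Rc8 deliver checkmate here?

After Rc8: black king on a8; in check: yes, from the white rook on c8.
King squares — a7: attacked by Ka6; b7: attacked by Ka6; b8: attacked by Rc8.
Black has no legal moves → checkmate.

yes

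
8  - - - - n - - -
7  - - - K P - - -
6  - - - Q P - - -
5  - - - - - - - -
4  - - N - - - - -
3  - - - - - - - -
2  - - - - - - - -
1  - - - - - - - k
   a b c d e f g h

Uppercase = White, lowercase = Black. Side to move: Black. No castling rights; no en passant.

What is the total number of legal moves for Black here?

Black to move; king on h1.
In check: no.
Legal moves: Ng7, Nc7, Nf6+, Nxd6, Kg2, Kg1.
Count: 6.

6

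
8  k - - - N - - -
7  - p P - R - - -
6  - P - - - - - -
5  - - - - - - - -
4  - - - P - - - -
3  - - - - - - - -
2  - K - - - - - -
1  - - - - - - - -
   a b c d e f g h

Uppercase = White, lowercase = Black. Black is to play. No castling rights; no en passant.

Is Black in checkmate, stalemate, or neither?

Black to move; black king on a8.
In check: no.
King squares — a7: attacked by Pb6; b7: own pawn; b8: attacked by Pc7.
Legal moves for Black: none.
Not in check and no legal moves → stalemate.

stalemate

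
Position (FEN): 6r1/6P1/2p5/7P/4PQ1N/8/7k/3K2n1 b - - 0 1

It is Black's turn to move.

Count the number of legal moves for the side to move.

2

Black to move; king on h2.
In check: yes, from the white queen on f4.
Legal moves: Kh3, Kh1.
Count: 2.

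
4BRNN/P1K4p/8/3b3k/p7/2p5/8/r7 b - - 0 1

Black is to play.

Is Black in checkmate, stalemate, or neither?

Black to move; black king on h5.
In check: yes, from the white bishop on e8.
Legal moves for Black: Kg5, Kh4, Kg4, Bf7.
Black is in check but has 4 legal moves → neither.

neither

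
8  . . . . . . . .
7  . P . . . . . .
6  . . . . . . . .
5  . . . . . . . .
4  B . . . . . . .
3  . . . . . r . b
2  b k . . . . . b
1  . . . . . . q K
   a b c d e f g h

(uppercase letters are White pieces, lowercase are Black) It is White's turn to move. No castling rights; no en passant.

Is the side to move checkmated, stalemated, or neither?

checkmate

White to move; white king on h1.
In check: yes, from the black queen on g1.
King squares — g1: attacked by Bh2; g2: attacked by Qg1; h2: attacked by Qg1.
Legal moves for White: none.
In check with no legal moves → checkmate.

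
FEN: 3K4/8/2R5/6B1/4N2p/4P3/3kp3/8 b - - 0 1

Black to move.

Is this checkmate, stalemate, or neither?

neither

Black to move; black king on d2.
In check: yes, from the white knight on e4.
King squares — c1: attacked by Rc6; d1: available; e1: available; c2: attacked by Rc6; e2: own pawn; c3: attacked by Ne4; d3: available; e3: attacked by Bg5.
Legal moves for Black: Kd3, Ke1, Kd1.
Black is in check but has 3 legal moves → neither.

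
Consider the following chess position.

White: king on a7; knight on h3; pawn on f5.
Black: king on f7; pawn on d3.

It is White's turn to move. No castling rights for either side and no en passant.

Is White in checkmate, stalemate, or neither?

White to move; white king on a7.
In check: no.
Legal moves for White: Kb8, Ka8, Kb7, Kb6, Ka6, Ng5+, Nf4, Nf2, Ng1, f6.
White has 10 legal moves and is not in check → neither.

neither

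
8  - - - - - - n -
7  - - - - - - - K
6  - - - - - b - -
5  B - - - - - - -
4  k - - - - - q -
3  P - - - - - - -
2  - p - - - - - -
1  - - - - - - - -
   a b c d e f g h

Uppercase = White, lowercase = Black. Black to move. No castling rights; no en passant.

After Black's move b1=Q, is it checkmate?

After b1=Q: white king on h7; in check: yes, from the black queen on b1.
King squares — g6: attacked by Qb1; h6: attacked by Ng8; g7: attacked by Qg4; g8: attacked by Qg4; h8: attacked by Bf6.
White has no legal moves → checkmate.

yes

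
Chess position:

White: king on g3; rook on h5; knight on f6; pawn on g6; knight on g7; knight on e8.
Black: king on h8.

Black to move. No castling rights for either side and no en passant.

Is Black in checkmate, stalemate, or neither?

Black to move; black king on h8.
In check: yes, from the white rook on h5.
King squares — g7: attacked by Ne8; h7: attacked by Rh5; g8: attacked by Nf6.
Legal moves for Black: none.
In check with no legal moves → checkmate.

checkmate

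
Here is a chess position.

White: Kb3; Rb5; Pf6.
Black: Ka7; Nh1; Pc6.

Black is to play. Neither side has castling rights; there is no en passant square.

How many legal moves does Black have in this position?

6

Black to move; king on a7.
In check: no.
Legal moves: Ka8, Ka6, Ng3, Nf2, cxb5, c5.
Count: 6.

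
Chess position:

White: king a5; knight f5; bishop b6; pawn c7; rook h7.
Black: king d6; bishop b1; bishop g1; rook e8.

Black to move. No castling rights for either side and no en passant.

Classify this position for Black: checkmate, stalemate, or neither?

neither

Black to move; black king on d6.
In check: yes, from the white knight on f5.
King squares — c5: attacked by Bb6; d5: available; e5: available; c6: available; e6: available; c7: attacked by Bb6; d7: attacked by Rh7; e7: attacked by Nf5.
Legal moves for Black: Ke6, Kc6, Ke5, Kd5, Bxf5.
Black is in check but has 5 legal moves → neither.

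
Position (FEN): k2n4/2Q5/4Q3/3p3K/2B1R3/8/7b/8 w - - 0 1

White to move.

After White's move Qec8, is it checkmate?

After Qec8: black king on a8; in check: yes, from the white queen on c8.
King squares — a7: attacked by Qc7; b7: attacked by Qc7; b8: attacked by Qc7.
Black has no legal moves → checkmate.

yes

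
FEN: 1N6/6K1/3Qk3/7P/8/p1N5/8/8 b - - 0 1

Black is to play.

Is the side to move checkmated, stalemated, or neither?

Black to move; black king on e6.
In check: yes, from the white queen on d6.
Legal moves for Black: Kxd6, Kf5.
Black is in check but has 2 legal moves → neither.

neither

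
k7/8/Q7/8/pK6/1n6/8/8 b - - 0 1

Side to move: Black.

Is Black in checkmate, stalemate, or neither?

neither

Black to move; black king on a8.
In check: yes, from the white queen on a6.
Legal moves for Black: Kb8.
Black is in check but has 1 legal move → neither.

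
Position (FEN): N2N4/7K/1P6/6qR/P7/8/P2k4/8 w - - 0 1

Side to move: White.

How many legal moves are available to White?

White to move; king on h7.
In check: no.
Legal moves: Nf7, Nb7, Ne6, Nc6, Nc7, Kh8, Rh6, Rxg5, Rh4, Rh3, Rh2+, Rh1, b7, a5, a3.
Count: 15.

15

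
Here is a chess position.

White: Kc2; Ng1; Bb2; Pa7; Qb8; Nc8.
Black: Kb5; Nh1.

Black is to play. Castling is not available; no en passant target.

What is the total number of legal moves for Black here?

6

Black to move; king on b5.
In check: yes, from the white queen on b8.
Legal moves: Kc6, Ka6, Kc5, Ka5, Kc4, Ka4.
Count: 6.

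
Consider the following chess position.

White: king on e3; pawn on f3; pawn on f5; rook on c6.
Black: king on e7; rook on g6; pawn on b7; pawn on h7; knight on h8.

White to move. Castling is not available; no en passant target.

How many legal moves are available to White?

23

White to move; king on e3.
In check: no.
Legal moves: Rc8, Rc7+, Rxg6, Rf6, Re6+, Rd6, Rb6, Ra6, Rc5, Rc4, Rc3, Rc2, Rc1, Kf4, Ke4, Kd4, Kd3, Kf2, Ke2, Kd2, fxg6, f6+, f4.
Count: 23.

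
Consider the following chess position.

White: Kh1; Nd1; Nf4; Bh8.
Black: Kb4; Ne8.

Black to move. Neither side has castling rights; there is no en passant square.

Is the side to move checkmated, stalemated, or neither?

Black to move; black king on b4.
In check: no.
Legal moves for Black: Ng7, Nc7, Nf6, Nd6, Kc5, Kb5, Ka5, Kc4, Ka4, Kb3, Ka3.
Black has 11 legal moves and is not in check → neither.

neither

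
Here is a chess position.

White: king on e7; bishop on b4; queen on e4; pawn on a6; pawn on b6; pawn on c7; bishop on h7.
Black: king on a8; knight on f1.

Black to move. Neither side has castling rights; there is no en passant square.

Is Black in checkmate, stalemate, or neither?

Black to move; black king on a8.
In check: yes, from the white queen on e4.
King squares — a7: attacked by Pb6; b7: attacked by Qe4; b8: attacked by Pc7.
Legal moves for Black: none.
In check with no legal moves → checkmate.

checkmate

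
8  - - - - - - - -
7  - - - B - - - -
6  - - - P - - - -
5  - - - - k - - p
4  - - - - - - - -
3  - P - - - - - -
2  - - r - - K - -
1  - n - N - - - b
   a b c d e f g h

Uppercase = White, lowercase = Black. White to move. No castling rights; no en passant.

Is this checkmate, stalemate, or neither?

White to move; white king on f2.
In check: yes, from the black rook on c2.
Legal moves for White: Kg3, Ke3, Kg1, Kf1, Ke1.
White is in check but has 5 legal moves → neither.

neither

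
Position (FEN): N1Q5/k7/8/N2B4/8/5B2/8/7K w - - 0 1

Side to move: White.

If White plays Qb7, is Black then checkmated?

yes

After Qb7: black king on a7; in check: yes, from the white queen on b7.
King squares — a6: attacked by Qb7; b6: attacked by Qb7; b7: attacked by Na5; a8: attacked by Qb7; b8: attacked by Qb7.
Black has no legal moves → checkmate.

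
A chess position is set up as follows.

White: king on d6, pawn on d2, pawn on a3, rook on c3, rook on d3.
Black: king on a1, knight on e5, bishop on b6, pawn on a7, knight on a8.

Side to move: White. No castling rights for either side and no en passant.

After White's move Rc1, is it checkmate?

After Rc1: black king on a1; in check: yes, from the white rook on c1.
Black has 2 legal replies: Kb2, Ka2.
In check but a legal move exists → not checkmate.

no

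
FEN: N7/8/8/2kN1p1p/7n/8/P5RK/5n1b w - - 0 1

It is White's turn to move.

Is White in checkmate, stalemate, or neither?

White to move; white king on h2.
In check: yes, from the black knight on f1.
Legal moves for White: Kh3, Kxh1, Kg1.
White is in check but has 3 legal moves → neither.

neither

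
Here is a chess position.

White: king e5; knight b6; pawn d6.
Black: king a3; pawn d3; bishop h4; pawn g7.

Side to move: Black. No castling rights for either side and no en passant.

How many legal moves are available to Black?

Black to move; king on a3.
In check: no.
Legal moves: Bd8, Be7, Bf6+, Bg5, Bg3+, Bf2, Be1, Kb4, Kb3, Kb2, Ka2, g6, d2, g5.
Count: 14.

14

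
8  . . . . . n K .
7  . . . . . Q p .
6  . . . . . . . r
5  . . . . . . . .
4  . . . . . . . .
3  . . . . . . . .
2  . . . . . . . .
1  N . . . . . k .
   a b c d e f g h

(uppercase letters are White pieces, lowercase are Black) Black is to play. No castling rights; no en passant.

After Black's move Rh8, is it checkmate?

After Rh8: white king on g8; in check: yes, from the black rook on h8.
White has 2 legal replies: Kxh8, Kxg7.
In check but a legal move exists → not checkmate.

no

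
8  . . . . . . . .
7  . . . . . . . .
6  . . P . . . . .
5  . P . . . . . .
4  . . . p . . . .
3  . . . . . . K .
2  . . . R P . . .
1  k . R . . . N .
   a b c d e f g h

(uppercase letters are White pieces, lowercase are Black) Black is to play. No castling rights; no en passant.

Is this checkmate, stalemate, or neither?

checkmate

Black to move; black king on a1.
In check: yes, from the white rook on c1.
King squares — b1: attacked by Rc1; a2: attacked by Rd2; b2: attacked by Rd2.
Legal moves for Black: none.
In check with no legal moves → checkmate.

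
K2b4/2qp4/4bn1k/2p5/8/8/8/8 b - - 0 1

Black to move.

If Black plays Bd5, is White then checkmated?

yes

After Bd5: white king on a8; in check: yes, from the black bishop on d5.
King squares — a7: attacked by Qc7; b7: attacked by Bd5; b8: attacked by Qc7.
White has no legal moves → checkmate.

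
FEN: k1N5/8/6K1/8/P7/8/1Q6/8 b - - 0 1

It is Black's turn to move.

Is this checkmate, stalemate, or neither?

Black to move; black king on a8.
In check: no.
King squares — a7: attacked by Nc8; b7: attacked by Qb2; b8: attacked by Qb2.
Legal moves for Black: none.
Not in check and no legal moves → stalemate.

stalemate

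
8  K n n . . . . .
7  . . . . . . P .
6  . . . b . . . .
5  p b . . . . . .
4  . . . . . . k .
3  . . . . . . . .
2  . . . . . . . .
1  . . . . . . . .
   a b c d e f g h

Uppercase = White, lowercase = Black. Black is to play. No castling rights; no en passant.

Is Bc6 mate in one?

After Bc6: white king on a8; in check: yes, from the black bishop on c6.
King squares — a7: attacked by Nc8; b7: attacked by Bc6; b8: attacked by Bd6.
White has no legal moves → checkmate.

yes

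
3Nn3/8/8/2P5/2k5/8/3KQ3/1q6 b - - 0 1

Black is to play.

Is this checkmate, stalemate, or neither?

Black to move; black king on c4.
In check: yes, from the white queen on e2.
Legal moves for Black: Kd5, Kxc5, Kd4, Kb4, Kb3, Qd3+.
Black is in check but has 6 legal moves → neither.

neither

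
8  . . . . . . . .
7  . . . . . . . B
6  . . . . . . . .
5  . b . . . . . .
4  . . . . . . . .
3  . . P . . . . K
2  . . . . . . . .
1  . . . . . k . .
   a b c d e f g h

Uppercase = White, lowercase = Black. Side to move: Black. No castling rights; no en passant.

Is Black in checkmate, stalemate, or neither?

neither

Black to move; black king on f1.
In check: no.
Legal moves for Black: Be8, Bd7+, Bc6, Ba6, Bc4, Ba4, Bd3, Be2, Kf2, Ke2, Kg1, Ke1.
Black has 12 legal moves and is not in check → neither.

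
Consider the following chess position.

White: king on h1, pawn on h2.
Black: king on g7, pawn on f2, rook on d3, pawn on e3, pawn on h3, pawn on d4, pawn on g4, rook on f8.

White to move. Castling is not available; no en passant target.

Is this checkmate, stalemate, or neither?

White to move; white king on h1.
In check: no.
King squares — g1: attacked by Pf2; g2: attacked by Ph3; h2: own pawn.
Legal moves for White: none.
Not in check and no legal moves → stalemate.

stalemate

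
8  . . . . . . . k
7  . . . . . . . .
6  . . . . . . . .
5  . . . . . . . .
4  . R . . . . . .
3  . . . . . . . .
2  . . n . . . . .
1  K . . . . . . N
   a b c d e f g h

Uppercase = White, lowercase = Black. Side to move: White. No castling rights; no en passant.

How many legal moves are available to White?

3

White to move; king on a1.
In check: yes, from the black knight on c2.
Legal moves: Kb2, Ka2, Kb1.
Count: 3.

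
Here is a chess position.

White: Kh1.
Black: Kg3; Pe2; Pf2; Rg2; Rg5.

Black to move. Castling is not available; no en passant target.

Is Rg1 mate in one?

After Rg1: white king on h1; in check: yes, from the black rook on g1.
King squares — g1: attacked by Pf2; g2: attacked by Rg1; h2: attacked by Kg3.
White has no legal moves → checkmate.

yes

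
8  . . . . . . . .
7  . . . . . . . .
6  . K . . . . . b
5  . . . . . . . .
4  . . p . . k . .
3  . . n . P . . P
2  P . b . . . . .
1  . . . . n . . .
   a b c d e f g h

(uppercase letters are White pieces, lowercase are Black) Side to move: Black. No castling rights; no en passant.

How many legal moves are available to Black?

Black to move; king on f4.
In check: yes, from the white pawn on e3.
Legal moves: Kg5, Kf5, Ke5, Ke4, Kg3, Kf3, Kxe3.
Count: 7.

7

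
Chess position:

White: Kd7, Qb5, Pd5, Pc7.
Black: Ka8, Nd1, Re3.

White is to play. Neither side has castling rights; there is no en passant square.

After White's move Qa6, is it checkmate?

After Qa6: black king on a8; in check: yes, from the white queen on a6.
King squares — a7: attacked by Qa6; b7: attacked by Qa6; b8: attacked by Pc7.
Black has no legal moves → checkmate.

yes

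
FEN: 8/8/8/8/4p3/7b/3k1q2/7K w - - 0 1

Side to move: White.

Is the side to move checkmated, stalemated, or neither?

stalemate

White to move; white king on h1.
In check: no.
King squares — g1: attacked by Qf2; g2: attacked by Qf2; h2: attacked by Qf2.
Legal moves for White: none.
Not in check and no legal moves → stalemate.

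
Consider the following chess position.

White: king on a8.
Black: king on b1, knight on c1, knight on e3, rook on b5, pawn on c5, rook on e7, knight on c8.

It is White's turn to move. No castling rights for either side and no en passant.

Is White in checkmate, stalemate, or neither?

stalemate

White to move; white king on a8.
In check: no.
King squares — a7: attacked by Re7; b7: attacked by Rb5; b8: attacked by Rb5.
Legal moves for White: none.
Not in check and no legal moves → stalemate.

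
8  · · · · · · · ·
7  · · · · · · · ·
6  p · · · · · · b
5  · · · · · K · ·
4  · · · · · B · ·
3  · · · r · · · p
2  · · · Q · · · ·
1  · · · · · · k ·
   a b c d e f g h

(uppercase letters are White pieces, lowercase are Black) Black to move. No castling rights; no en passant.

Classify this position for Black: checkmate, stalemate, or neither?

neither

Black to move; black king on g1.
In check: no.
Legal moves for Black include: Bf8, Bg7, Bg5, Bxf4, Rd8, Rd7, Rd6, Rd5+, Rd4, Rg3, Rf3, Re3, Rc3, Rb3, Ra3, Rxd2, Kh1, Kf1, ... (list truncated; more exist).
Black has legal moves and is not in check → neither.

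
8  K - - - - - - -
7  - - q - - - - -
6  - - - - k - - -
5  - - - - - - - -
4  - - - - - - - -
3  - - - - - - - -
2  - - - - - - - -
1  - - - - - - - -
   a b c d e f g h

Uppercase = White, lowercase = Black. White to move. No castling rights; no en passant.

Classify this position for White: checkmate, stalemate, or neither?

White to move; white king on a8.
In check: no.
King squares — a7: attacked by Qc7; b7: attacked by Qc7; b8: attacked by Qc7.
Legal moves for White: none.
Not in check and no legal moves → stalemate.

stalemate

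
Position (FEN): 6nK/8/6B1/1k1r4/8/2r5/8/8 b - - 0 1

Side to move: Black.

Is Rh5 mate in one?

no

After Rh5: white king on h8; in check: yes, from the black rook on h5.
White has 4 legal replies: Kxg8, Kg7, Bh7, Bxh5.
In check but a legal move exists → not checkmate.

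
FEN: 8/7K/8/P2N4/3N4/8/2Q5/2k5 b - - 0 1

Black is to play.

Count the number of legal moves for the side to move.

0

Black to move; king on c1.
In check: yes, from the white queen on c2.
Legal moves: none.
Count: 0.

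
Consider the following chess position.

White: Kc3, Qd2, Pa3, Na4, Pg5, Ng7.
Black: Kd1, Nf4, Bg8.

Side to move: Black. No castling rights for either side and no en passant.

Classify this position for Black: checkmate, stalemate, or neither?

checkmate

Black to move; black king on d1.
In check: yes, from the white queen on d2.
King squares — c1: attacked by Qd2; e1: attacked by Qd2; c2: attacked by Qd2; d2: attacked by Kc3; e2: attacked by Qd2.
Legal moves for Black: none.
In check with no legal moves → checkmate.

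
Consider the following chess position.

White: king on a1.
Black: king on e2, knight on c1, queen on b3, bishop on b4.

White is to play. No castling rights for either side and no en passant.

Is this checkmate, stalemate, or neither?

White to move; white king on a1.
In check: no.
King squares — b1: attacked by Qb3; a2: attacked by Nc1; b2: attacked by Qb3.
Legal moves for White: none.
Not in check and no legal moves → stalemate.

stalemate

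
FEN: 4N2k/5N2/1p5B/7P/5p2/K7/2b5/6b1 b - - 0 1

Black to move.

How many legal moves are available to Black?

2

Black to move; king on h8.
In check: yes, from the white knight on f7.
Legal moves: Kg8, Kh7.
Count: 2.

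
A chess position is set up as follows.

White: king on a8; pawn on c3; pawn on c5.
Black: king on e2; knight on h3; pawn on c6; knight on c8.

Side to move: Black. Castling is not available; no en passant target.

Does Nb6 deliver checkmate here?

no

After Nb6: white king on a8; in check: yes, from the black knight on b6.
White has 4 legal replies: Kb8, Kb7, Ka7, cxb6.
In check but a legal move exists → not checkmate.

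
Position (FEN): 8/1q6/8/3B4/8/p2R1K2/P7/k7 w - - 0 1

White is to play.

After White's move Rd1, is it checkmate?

After Rd1: black king on a1; in check: yes, from the white rook on d1.
Black has 2 legal replies: Kb2, Qb1.
In check but a legal move exists → not checkmate.

no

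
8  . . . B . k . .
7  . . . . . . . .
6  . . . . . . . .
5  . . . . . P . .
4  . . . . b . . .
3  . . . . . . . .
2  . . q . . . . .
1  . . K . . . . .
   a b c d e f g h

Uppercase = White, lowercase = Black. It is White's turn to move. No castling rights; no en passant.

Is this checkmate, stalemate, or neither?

White to move; white king on c1.
In check: yes, from the black queen on c2.
King squares — b1: attacked by Qc2; d1: attacked by Qc2; b2: attacked by Qc2; c2: attacked by Be4; d2: attacked by Qc2.
Legal moves for White: none.
In check with no legal moves → checkmate.

checkmate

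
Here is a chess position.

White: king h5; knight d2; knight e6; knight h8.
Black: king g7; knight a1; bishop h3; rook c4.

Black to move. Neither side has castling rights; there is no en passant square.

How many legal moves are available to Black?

5

Black to move; king on g7.
In check: yes, from the white knight on e6.
Legal moves: Kxh8, Kg8, Kh7, Kf6, Bxe6.
Count: 5.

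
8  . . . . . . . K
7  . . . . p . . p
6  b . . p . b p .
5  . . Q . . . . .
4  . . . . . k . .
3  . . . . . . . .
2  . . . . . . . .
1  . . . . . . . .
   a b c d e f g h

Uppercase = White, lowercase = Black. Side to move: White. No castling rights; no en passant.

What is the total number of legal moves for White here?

White to move; king on h8.
In check: yes, from the black bishop on f6.
Legal moves: Kg8, Kxh7.
Count: 2.

2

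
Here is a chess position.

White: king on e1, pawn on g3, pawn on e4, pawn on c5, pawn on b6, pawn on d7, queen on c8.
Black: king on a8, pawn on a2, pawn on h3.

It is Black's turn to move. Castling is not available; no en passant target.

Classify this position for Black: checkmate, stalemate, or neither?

Black to move; black king on a8.
In check: yes, from the white queen on c8.
King squares — a7: attacked by Pb6; b7: attacked by Qc8; b8: attacked by Qc8.
Legal moves for Black: none.
In check with no legal moves → checkmate.

checkmate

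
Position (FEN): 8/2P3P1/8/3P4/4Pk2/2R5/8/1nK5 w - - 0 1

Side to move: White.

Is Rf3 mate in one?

no

After Rf3: black king on f4; in check: yes, from the white rook on f3.
Black has 5 legal replies: Kg5, Ke5, Kg4, Kxe4, Kxf3.
In check but a legal move exists → not checkmate.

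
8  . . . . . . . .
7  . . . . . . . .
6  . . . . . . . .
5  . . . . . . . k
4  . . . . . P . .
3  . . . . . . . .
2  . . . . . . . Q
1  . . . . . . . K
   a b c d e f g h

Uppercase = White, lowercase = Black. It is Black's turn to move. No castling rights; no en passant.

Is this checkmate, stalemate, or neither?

neither

Black to move; black king on h5.
In check: yes, from the white queen on h2.
Legal moves for Black: Kg6, Kg4.
Black is in check but has 2 legal moves → neither.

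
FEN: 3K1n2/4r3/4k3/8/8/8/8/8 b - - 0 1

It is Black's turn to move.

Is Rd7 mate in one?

After Rd7: white king on d8; in check: yes, from the black rook on d7.
White has 2 legal replies: Ke8, Kc8.
In check but a legal move exists → not checkmate.

no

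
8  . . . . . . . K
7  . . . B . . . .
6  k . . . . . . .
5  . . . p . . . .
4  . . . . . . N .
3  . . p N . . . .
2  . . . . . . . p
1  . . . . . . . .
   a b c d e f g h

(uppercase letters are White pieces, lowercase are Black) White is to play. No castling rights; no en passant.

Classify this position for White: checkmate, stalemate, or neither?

neither

White to move; white king on h8.
In check: no.
Legal moves for White include: Kg8, Kh7, Kg7, Be8, Bc8+, Be6, Bc6, Bf5, Bb5+, Ba4, Nh6, Nf6, Nge5, Ne3, Nxh2, Ngf2, Nde5, Nc5+, ... (list truncated; more exist).
White has legal moves and is not in check → neither.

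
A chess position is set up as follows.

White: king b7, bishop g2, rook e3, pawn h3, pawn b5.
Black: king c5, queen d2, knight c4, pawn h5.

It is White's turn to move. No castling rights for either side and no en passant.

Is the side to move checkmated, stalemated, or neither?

White to move; white king on b7.
In check: no.
Legal moves for White include: Kc8, Kb8, Ka8, Kc7, Ka7, Ka6, Re8, Re7, Re6, Re5+, Re4, Rg3, Rf3, Rd3, Rc3, Rb3, Ra3, Re2, ... (list truncated; more exist).
White has legal moves and is not in check → neither.

neither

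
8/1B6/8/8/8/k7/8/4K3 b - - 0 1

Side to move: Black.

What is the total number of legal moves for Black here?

5

Black to move; king on a3.
In check: no.
Legal moves: Kb4, Ka4, Kb3, Kb2, Ka2.
Count: 5.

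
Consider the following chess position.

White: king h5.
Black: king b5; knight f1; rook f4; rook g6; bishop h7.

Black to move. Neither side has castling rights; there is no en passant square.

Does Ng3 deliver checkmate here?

yes

After Ng3: white king on h5; in check: yes, from the black knight on g3.
King squares — g4: attacked by Rf4; h4: attacked by Rf4; g5: attacked by Rg6; g6: attacked by Bh7; h6: attacked by Rg6.
White has no legal moves → checkmate.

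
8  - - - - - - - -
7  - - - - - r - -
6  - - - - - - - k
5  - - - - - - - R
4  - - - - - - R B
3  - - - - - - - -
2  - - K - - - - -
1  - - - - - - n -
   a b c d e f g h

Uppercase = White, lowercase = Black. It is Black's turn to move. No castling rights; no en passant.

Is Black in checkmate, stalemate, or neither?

Black to move; black king on h6.
In check: yes, from the white rook on h5.
Legal moves for Black: Kxh5.
Black is in check but has 1 legal move → neither.

neither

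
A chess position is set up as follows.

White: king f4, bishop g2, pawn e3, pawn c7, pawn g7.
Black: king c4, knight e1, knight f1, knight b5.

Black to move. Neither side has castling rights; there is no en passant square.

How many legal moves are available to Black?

Black to move; king on c4.
In check: no.
Legal moves: Nxc7, Na7, Nd6, Nd4, Nc3, Na3, Kc5, Kb4, Kd3, Kc3, Kb3, Ng3, Nxe3, Nh2, Nd2, Nf3, Nd3+, Nxg2+, Nc2.
Count: 19.

19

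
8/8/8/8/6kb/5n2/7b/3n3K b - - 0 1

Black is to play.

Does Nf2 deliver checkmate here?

no

After Nf2: white king on h1; in check: yes, from the black knight on f2.
White has 1 legal reply: Kg2.
In check but a legal move exists → not checkmate.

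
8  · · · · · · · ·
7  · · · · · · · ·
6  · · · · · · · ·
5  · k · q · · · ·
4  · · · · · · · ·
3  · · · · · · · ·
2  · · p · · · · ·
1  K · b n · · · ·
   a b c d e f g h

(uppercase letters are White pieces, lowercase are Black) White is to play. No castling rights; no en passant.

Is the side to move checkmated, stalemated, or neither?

stalemate

White to move; white king on a1.
In check: no.
King squares — b1: attacked by Pc2; a2: attacked by Qd5; b2: attacked by Bc1.
Legal moves for White: none.
Not in check and no legal moves → stalemate.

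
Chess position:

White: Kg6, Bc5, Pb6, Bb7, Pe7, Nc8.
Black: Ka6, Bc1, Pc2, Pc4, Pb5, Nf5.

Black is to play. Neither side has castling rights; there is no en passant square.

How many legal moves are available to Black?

Black to move; king on a6.
In check: yes, from the white bishop on b7.
Legal moves: Kxb7, Ka5.
Count: 2.

2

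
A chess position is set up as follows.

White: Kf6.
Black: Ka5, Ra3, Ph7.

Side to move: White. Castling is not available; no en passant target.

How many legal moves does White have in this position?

White to move; king on f6.
In check: no.
Legal moves: Kg7, Kf7, Ke7, Ke6, Kg5, Kf5, Ke5.
Count: 7.

7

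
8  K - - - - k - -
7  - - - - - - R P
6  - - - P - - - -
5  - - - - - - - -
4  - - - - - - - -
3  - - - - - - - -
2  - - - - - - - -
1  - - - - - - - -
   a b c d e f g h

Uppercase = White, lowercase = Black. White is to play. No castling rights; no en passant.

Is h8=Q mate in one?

After h8=Q: black king on f8; in check: yes, from the white queen on h8.
King squares — e7: attacked by Pd6; f7: attacked by Rg7; g7: attacked by Qh8; e8: attacked by Qh8; g8: attacked by Rg7.
Black has no legal moves → checkmate.

yes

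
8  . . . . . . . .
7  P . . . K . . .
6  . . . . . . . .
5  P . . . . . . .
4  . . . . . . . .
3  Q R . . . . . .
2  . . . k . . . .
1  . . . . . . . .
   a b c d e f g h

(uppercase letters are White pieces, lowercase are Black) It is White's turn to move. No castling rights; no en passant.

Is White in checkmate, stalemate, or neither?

neither

White to move; white king on e7.
In check: no.
Legal moves for White include: Kf8, Ke8, Kd8, Kf7, Kd7, Kf6, Ke6, Kd6, Rb8, Rb7, Rb6, Rb5, Rb4, Rh3, Rg3, Rf3, Re3, Rd3+, ... (list truncated; more exist).
White has legal moves and is not in check → neither.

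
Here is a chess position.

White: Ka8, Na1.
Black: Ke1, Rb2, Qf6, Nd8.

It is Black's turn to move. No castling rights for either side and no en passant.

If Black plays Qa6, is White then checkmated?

yes

After Qa6: white king on a8; in check: yes, from the black queen on a6.
King squares — a7: attacked by Qa6; b7: attacked by Rb2; b8: attacked by Rb2.
White has no legal moves → checkmate.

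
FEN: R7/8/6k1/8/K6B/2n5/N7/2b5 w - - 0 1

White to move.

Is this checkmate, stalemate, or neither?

White to move; white king on a4.
In check: yes, from the black knight on c3.
King squares — a3: attacked by Bc1; b3: available; b4: available; a5: available; b5: attacked by Nc3.
Legal moves for White: Ka5, Kb4, Kb3, Nxc3.
White is in check but has 4 legal moves → neither.

neither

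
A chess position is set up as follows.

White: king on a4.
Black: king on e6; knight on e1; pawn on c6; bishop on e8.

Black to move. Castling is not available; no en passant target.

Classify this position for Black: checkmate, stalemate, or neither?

neither

Black to move; black king on e6.
In check: no.
Legal moves for Black: Bf7, Bd7, Bg6, Bh5, Kf7, Ke7, Kd7, Kf6, Kd6, Kf5, Ke5, Kd5, Nf3, Nd3, Ng2, Nc2, c5+.
Black has 17 legal moves and is not in check → neither.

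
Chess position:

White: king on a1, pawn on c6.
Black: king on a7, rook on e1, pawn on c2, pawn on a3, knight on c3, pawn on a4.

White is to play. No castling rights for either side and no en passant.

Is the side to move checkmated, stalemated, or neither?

White to move; white king on a1.
In check: yes, from the black rook on e1.
King squares — b1: attacked by Re1; a2: attacked by Nc3; b2: attacked by Pa3.
Legal moves for White: none.
In check with no legal moves → checkmate.

checkmate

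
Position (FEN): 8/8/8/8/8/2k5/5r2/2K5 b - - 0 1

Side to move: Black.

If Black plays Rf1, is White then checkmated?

After Rf1: white king on c1; in check: yes, from the black rook on f1.
King squares — b1: attacked by Rf1; d1: attacked by Rf1; b2: attacked by Kc3; c2: attacked by Kc3; d2: attacked by Kc3.
White has no legal moves → checkmate.

yes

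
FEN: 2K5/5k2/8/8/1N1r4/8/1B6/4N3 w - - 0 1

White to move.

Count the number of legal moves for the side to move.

White to move; king on c8.
In check: no.
Legal moves: Kb8, Kc7, Kb7, Nc6, Na6, Nd5, Nbd3, Nbc2, Na2, Bxd4, Bc3, Ba3, Bc1, Ba1, Nf3, Ned3, Ng2, Nec2.
Count: 18.

18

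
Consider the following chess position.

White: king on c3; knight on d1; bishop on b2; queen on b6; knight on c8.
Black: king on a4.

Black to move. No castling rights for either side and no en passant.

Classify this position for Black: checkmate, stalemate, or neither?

Black to move; black king on a4.
In check: no.
King squares — a3: attacked by Bb2; b3: attacked by Kc3; b4: attacked by Kc3; a5: attacked by Qb6; b5: attacked by Qb6.
Legal moves for Black: none.
Not in check and no legal moves → stalemate.

stalemate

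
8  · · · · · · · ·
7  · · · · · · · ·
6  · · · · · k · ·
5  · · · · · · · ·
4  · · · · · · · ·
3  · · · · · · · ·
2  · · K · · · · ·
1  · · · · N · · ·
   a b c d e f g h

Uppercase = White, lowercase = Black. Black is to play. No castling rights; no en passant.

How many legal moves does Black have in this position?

Black to move; king on f6.
In check: no.
Legal moves: Kg7, Kf7, Ke7, Kg6, Ke6, Kg5, Kf5, Ke5.
Count: 8.

8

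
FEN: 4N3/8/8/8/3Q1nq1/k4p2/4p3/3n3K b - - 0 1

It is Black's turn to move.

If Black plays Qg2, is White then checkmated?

yes

After Qg2: white king on h1; in check: yes, from the black queen on g2.
King squares — g1: attacked by Qg2; g2: attacked by Pf3; h2: attacked by Qg2.
White has no legal moves → checkmate.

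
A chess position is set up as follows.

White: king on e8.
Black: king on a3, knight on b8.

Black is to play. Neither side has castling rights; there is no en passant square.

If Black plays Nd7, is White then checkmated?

no

After Nd7: white king on e8; in check: no.
White is not in check, so this cannot be checkmate.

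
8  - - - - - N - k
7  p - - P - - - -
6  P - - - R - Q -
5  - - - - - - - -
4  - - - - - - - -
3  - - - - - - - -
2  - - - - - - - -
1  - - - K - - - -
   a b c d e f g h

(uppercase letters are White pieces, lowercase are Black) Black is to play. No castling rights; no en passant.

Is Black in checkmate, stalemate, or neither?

Black to move; black king on h8.
In check: no.
King squares — g7: attacked by Qg6; h7: attacked by Qg6; g8: attacked by Qg6.
Legal moves for Black: none.
Not in check and no legal moves → stalemate.

stalemate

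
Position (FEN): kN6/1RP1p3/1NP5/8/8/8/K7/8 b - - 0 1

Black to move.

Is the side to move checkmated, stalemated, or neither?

Black to move; black king on a8.
In check: yes, from the white knight on b6.
King squares — a7: attacked by Rb7; b7: attacked by Pc6; b8: attacked by Rb7.
Legal moves for Black: none.
In check with no legal moves → checkmate.

checkmate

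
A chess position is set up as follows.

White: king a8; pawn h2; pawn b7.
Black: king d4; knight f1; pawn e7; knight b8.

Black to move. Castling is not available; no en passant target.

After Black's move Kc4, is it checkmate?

no

After Kc4: white king on a8; in check: no.
White is not in check, so this cannot be checkmate.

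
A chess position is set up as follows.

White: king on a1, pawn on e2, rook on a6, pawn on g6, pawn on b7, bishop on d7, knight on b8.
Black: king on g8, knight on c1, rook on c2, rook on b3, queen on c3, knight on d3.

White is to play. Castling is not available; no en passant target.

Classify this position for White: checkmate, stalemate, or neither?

White to move; white king on a1.
In check: yes, from the black queen on c3.
King squares — b1: attacked by Rb3; a2: attacked by Nc1; b2: attacked by Rc2.
Legal moves for White: none.
In check with no legal moves → checkmate.

checkmate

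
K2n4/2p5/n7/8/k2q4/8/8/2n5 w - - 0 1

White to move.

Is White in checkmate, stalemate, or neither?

stalemate

White to move; white king on a8.
In check: no.
King squares — a7: attacked by Qd4; b7: attacked by Nd8; b8: attacked by Na6.
Legal moves for White: none.
Not in check and no legal moves → stalemate.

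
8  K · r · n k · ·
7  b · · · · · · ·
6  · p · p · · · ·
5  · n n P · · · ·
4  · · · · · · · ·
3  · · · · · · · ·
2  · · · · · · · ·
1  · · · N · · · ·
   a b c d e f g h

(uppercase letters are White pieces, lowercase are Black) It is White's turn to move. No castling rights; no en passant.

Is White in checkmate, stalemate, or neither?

checkmate

White to move; white king on a8.
In check: yes, from the black rook on c8.
King squares — a7: attacked by Nb5; b7: attacked by Nc5; b8: attacked by Ba7.
Legal moves for White: none.
In check with no legal moves → checkmate.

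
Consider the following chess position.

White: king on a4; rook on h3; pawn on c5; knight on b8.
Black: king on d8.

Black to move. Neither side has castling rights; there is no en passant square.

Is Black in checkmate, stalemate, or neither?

Black to move; black king on d8.
In check: no.
Legal moves for Black: Ke8, Kc8, Ke7, Kc7.
Black has 4 legal moves and is not in check → neither.

neither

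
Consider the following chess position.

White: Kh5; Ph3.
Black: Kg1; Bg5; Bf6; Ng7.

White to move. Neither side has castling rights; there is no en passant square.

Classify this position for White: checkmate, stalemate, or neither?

neither

White to move; white king on h5.
In check: yes, from the black knight on g7.
Legal moves for White: Kg6, Kg4.
White is in check but has 2 legal moves → neither.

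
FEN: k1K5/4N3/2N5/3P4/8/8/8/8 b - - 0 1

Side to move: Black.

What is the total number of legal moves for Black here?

0

Black to move; king on a8.
In check: no.
Legal moves: none.
Count: 0.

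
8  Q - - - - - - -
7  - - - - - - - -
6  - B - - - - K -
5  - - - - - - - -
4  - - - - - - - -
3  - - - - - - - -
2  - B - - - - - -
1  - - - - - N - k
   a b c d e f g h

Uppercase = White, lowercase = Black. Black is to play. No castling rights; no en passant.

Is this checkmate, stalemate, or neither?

Black to move; black king on h1.
In check: yes, from the white queen on a8.
King squares — g1: attacked by Bb6; g2: attacked by Qa8; h2: attacked by Nf1.
Legal moves for Black: none.
In check with no legal moves → checkmate.

checkmate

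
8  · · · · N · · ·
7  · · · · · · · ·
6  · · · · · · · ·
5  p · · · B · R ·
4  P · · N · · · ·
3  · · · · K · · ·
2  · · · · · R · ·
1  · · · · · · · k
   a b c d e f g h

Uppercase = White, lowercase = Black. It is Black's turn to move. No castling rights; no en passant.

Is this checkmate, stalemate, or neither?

Black to move; black king on h1.
In check: no.
King squares — g1: attacked by Rg5; g2: attacked by Rf2; h2: attacked by Rf2.
Legal moves for Black: none.
Not in check and no legal moves → stalemate.

stalemate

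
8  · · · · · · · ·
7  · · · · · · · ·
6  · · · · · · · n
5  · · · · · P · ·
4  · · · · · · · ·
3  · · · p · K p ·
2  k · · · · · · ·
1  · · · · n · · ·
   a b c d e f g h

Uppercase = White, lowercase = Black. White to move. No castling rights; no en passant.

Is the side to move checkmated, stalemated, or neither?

neither

White to move; white king on f3.
In check: yes, from the black knight on e1.
Legal moves for White: Kf4, Ke4, Kxg3, Ke3.
White is in check but has 4 legal moves → neither.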